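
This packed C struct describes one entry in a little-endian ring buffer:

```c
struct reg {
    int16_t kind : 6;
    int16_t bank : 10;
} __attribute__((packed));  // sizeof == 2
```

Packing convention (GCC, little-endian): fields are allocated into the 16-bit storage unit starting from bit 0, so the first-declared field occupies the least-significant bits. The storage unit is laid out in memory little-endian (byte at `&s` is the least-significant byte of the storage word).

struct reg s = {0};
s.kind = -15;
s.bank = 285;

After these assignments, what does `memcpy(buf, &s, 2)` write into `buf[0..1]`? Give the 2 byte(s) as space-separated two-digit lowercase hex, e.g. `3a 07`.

71 47

kind:6 = -15 → 0x31 << 0 → word 0x0031
bank:10 = 285 → 0x11d << 6 → word 0x4771
word = 0x4771 → little-endian bytes:
  [0]=0x71  [1]=0x47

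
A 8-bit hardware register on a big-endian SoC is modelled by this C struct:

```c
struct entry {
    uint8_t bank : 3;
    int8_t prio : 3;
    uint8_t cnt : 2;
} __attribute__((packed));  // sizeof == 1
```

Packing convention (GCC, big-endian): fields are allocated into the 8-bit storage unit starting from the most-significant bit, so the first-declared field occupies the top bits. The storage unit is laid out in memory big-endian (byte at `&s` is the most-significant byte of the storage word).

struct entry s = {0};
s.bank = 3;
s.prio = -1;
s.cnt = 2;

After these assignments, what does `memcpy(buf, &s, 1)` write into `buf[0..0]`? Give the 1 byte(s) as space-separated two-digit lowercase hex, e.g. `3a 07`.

[5+:3] bank=3 & 0x7 = 0x3; word=0x60
[2+:3] prio=-1 & 0x7 = 0x7; word=0x7c
[0+:2] cnt=2 & 0x3 = 0x2; word=0x7e
word = 0x7e → big-endian bytes:
  [0]=0x7e

7e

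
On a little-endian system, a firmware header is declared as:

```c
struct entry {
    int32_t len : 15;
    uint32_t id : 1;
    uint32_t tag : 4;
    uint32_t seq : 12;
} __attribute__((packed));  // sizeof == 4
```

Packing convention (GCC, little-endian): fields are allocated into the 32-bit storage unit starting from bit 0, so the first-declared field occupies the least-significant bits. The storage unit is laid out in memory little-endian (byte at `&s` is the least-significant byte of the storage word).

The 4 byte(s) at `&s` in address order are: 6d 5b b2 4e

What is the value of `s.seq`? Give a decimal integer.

[0]=0x6d [1]=0x5b [2]=0xb2 [3]=0x4e (little-endian) → word 0x4eb25b6d
len:15 @ bit 0 → (0x4eb25b6d>>0)&0x7fff = 0x5b6d
id:1 @ bit 15 → (0x4eb25b6d>>15)&0x1 = 0x0
tag:4 @ bit 16 → (0x4eb25b6d>>16)&0xf = 0x2
seq:12 @ bit 20 → (0x4eb25b6d>>20)&0xfff = 0x4eb  ←

1259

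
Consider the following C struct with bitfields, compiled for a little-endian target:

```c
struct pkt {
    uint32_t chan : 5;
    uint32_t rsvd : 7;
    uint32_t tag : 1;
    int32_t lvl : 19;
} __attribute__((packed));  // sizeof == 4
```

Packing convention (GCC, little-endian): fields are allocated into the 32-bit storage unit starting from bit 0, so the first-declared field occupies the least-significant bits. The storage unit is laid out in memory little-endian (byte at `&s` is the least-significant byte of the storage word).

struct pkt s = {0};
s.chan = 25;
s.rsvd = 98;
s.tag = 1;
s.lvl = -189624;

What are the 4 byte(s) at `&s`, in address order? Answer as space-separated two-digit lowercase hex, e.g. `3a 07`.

chan (5b) val=25 bits=0x19 at bit 0: 0x00000019
rsvd (7b) val=98 bits=0x62 at bit 5: 0x00000c59
tag (1b) val=1 bits=0x1 at bit 12: 0x00001c59
lvl (19b) val=-189624 bits=0x51b48 at bit 13: 0xa3691c59
word = 0xa3691c59 → little-endian bytes:
  [0]=0x59  [1]=0x1c  [2]=0x69  [3]=0xa3

59 1c 69 a3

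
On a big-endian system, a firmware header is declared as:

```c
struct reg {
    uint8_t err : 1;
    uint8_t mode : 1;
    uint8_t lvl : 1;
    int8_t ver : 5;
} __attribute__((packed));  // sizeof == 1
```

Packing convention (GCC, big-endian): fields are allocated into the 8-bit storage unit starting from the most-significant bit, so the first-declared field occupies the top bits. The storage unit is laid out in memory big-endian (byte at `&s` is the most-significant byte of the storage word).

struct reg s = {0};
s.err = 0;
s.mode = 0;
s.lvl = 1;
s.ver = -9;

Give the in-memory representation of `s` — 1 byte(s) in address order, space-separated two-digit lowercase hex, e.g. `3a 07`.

[7+:1] err=0 & 0x1 = 0x0; word=0x00
[6+:1] mode=0 & 0x1 = 0x0; word=0x00
[5+:1] lvl=1 & 0x1 = 0x1; word=0x20
[0+:5] ver=-9 & 0x1f = 0x17; word=0x37
word = 0x37 → big-endian bytes:
  [0]=0x37

37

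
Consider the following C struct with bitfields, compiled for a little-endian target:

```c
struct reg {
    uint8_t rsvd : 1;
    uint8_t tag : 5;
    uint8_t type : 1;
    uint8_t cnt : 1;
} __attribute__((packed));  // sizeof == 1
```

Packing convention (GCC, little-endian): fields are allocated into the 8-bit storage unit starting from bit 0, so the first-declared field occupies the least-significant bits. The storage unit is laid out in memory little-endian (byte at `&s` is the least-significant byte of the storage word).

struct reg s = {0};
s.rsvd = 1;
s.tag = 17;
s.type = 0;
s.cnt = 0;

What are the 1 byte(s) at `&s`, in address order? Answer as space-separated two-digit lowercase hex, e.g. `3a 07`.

23

[0+:1] rsvd=1 & 0x1 = 0x1; word=0x01
[1+:5] tag=17 & 0x1f = 0x11; word=0x23
[6+:1] type=0 & 0x1 = 0x0; word=0x23
[7+:1] cnt=0 & 0x1 = 0x0; word=0x23
word = 0x23 → little-endian bytes:
  [0]=0x23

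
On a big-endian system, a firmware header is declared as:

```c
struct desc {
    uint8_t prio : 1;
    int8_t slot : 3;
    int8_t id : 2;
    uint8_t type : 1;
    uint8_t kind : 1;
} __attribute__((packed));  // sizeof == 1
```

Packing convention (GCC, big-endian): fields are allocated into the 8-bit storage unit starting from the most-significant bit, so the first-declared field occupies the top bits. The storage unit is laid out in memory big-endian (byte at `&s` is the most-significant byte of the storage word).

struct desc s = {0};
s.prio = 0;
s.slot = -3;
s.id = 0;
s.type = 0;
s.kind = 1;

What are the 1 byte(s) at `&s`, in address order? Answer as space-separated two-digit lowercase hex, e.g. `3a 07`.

[7+:1] prio=0 & 0x1 = 0x0; word=0x00
[4+:3] slot=-3 & 0x7 = 0x5; word=0x50
[2+:2] id=0 & 0x3 = 0x0; word=0x50
[1+:1] type=0 & 0x1 = 0x0; word=0x50
[0+:1] kind=1 & 0x1 = 0x1; word=0x51
word = 0x51 → big-endian bytes:
  [0]=0x51

51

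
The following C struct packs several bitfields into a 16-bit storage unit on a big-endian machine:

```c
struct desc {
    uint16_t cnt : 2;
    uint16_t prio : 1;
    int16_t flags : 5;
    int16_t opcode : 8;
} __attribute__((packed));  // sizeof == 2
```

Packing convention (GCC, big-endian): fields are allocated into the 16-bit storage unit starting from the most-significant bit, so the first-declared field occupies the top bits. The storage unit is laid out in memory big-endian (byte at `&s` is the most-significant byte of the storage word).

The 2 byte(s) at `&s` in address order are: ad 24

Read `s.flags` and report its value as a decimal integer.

[0]=0xad [1]=0x24 (big-endian) → word 0xad24
cnt [14+:2] = (word>>14) & 0x3 = 2
prio [13+:1] = (word>>13) & 0x1 = 1
flags [8+:5] = (word>>8) & 0x1f = 13  ←
opcode [0+:8] = (word>>0) & 0xff = 36
flags signed 5b, MSB=0: value = 13

13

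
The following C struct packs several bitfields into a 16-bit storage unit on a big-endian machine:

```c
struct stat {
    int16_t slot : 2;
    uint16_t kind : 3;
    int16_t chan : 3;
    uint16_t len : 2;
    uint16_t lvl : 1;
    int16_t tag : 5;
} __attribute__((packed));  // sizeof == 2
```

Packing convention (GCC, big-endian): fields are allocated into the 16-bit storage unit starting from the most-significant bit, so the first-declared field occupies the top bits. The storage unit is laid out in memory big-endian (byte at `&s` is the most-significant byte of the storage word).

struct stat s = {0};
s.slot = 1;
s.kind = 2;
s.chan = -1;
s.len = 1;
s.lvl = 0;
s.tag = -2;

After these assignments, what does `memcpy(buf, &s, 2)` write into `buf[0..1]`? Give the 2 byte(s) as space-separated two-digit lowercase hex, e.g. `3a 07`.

slot:2 = 1 → 0x1 << 14 → word 0x4000
kind:3 = 2 → 0x2 << 11 → word 0x5000
chan:3 = -1 → 0x7 << 8 → word 0x5700
len:2 = 1 → 0x1 << 6 → word 0x5740
lvl:1 = 0 → 0x0 << 5 → word 0x5740
tag:5 = -2 → 0x1e << 0 → word 0x575e
word = 0x575e → big-endian bytes:
  [0]=0x57  [1]=0x5e

57 5e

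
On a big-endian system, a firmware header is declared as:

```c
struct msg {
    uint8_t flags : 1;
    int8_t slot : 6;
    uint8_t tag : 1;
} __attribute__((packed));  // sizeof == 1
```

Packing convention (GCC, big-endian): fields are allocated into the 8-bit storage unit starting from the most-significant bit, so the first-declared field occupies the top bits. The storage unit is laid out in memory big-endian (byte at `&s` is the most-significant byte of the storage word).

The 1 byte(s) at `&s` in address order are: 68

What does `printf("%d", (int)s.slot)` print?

-12

[0]=0x68 (big-endian) → word 0x68
flags:1 @ bit 7 → (0x68>>7)&0x1 = 0x0
slot:6 @ bit 1 → (0x68>>1)&0x3f = 0x34  ←
tag:1 @ bit 0 → (0x68>>0)&0x1 = 0x0
slot signed 6b, MSB=1: 52 - 64 = -12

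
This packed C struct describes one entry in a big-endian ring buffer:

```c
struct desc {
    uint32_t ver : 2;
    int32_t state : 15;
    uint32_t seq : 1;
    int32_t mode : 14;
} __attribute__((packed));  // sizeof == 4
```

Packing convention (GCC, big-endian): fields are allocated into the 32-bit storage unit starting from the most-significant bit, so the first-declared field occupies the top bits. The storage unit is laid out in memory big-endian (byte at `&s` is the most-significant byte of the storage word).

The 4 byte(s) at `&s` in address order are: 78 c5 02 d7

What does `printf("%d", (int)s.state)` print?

[0]=0x78 [1]=0xc5 [2]=0x02 [3]=0xd7 (big-endian) → word 0x78c502d7
ver [30+:2] = (word>>30) & 0x3 = 1
state [15+:15] = (word>>15) & 0x7fff = 29066  ←
seq [14+:1] = (word>>14) & 0x1 = 0
mode [0+:14] = (word>>0) & 0x3fff = 727
state signed 15b, MSB=1: 29066 - 32768 = -3702

-3702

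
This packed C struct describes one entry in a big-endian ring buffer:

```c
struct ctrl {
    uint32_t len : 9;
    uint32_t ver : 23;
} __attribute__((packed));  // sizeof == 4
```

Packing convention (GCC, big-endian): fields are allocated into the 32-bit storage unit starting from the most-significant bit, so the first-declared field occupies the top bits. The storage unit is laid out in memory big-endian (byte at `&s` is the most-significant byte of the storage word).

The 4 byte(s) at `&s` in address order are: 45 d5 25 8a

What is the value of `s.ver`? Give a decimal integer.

[0]=0x45 [1]=0xd5 [2]=0x25 [3]=0x8a (big-endian) → word 0x45d5258a
len [23+:9] = (word>>23) & 0x1ff = 139
ver [0+:23] = (word>>0) & 0x7fffff = 5580170  ←

5580170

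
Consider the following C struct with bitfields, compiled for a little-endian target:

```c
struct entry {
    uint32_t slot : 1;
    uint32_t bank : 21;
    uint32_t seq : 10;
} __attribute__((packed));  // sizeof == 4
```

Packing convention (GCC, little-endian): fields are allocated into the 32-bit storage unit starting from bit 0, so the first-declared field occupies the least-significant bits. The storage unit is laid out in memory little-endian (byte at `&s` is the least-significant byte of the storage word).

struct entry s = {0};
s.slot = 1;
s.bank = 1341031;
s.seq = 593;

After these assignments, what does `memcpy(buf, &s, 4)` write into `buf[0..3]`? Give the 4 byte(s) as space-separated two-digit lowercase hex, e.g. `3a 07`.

cf ec 68 94

slot:1 = 1 → 0x1 << 0 → word 0x00000001
bank:21 = 1341031 → 0x147667 << 1 → word 0x0028eccf
seq:10 = 593 → 0x251 << 22 → word 0x9468eccf
word = 0x9468eccf → little-endian bytes:
  [0]=0xcf  [1]=0xec  [2]=0x68  [3]=0x94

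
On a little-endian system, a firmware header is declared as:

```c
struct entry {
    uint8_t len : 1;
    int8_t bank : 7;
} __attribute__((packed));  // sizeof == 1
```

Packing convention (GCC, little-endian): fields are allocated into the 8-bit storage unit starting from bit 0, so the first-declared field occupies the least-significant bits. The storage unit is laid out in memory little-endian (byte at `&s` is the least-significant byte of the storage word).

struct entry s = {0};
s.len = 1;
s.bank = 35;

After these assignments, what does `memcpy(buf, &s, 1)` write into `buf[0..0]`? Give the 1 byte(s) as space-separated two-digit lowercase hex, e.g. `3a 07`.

47

[0+:1] len=1 & 0x1 = 0x1; word=0x01
[1+:7] bank=35 & 0x7f = 0x23; word=0x47
word = 0x47 → little-endian bytes:
  [0]=0x47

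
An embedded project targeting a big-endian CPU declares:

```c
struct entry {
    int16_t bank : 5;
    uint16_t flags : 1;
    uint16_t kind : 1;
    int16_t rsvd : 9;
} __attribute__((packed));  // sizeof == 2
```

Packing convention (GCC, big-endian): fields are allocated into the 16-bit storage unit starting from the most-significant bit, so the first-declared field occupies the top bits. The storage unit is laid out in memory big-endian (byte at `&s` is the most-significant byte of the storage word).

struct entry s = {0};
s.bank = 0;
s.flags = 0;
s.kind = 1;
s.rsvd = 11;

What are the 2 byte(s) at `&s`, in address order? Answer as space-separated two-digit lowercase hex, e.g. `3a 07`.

02 0b

[11+:5] bank=0 & 0x1f = 0x0; word=0x0000
[10+:1] flags=0 & 0x1 = 0x0; word=0x0000
[9+:1] kind=1 & 0x1 = 0x1; word=0x0200
[0+:9] rsvd=11 & 0x1ff = 0xb; word=0x020b
word = 0x020b → big-endian bytes:
  [0]=0x02  [1]=0x0b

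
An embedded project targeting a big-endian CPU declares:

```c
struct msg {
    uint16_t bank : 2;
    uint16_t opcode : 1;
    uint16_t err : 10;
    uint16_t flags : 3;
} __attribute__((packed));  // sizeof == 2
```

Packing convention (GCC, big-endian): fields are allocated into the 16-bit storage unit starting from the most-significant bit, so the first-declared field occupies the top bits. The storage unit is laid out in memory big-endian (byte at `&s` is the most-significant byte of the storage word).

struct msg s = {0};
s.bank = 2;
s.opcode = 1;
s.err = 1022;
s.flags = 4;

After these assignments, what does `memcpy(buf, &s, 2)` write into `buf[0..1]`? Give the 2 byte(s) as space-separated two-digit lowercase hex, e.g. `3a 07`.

bank:2 = 2 → 0x2 << 14 → word 0x8000
opcode:1 = 1 → 0x1 << 13 → word 0xa000
err:10 = 1022 → 0x3fe << 3 → word 0xbff0
flags:3 = 4 → 0x4 << 0 → word 0xbff4
word = 0xbff4 → big-endian bytes:
  [0]=0xbf  [1]=0xf4

bf f4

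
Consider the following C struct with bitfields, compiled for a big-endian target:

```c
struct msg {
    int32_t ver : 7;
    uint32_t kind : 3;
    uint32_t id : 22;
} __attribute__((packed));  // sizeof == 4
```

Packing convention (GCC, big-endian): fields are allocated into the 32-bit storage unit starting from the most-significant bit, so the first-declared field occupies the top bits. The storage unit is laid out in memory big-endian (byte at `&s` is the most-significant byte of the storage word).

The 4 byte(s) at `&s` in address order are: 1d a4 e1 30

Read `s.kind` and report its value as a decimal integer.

6

[0]=0x1d [1]=0xa4 [2]=0xe1 [3]=0x30 (big-endian) → word 0x1da4e130
ver:7 @ bit 25 → (0x1da4e130>>25)&0x7f = 0xe
kind:3 @ bit 22 → (0x1da4e130>>22)&0x7 = 0x6  ←
id:22 @ bit 0 → (0x1da4e130>>0)&0x3fffff = 0x24e130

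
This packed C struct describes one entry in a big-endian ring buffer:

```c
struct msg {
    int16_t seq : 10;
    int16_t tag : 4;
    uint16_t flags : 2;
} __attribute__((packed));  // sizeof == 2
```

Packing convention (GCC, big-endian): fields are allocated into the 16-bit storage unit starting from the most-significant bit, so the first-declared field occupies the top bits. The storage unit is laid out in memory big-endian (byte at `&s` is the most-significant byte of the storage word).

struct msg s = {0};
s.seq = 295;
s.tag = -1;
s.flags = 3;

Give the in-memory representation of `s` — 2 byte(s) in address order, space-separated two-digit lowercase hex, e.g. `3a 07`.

49 ff

seq:10 = 295 → 0x127 << 6 → word 0x49c0
tag:4 = -1 → 0xf << 2 → word 0x49fc
flags:2 = 3 → 0x3 << 0 → word 0x49ff
word = 0x49ff → big-endian bytes:
  [0]=0x49  [1]=0xff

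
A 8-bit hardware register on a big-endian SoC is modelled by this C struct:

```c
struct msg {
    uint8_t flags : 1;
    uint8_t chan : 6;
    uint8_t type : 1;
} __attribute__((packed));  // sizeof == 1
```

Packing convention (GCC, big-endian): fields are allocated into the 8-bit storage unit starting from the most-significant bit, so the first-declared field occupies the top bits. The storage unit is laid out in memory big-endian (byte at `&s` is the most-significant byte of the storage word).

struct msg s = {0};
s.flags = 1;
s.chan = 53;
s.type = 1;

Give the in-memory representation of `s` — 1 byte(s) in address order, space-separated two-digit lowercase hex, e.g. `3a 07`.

eb

flags (1b) val=1 bits=0x1 at bit 7: 0x80
chan (6b) val=53 bits=0x35 at bit 1: 0xea
type (1b) val=1 bits=0x1 at bit 0: 0xeb
word = 0xeb → big-endian bytes:
  [0]=0xeb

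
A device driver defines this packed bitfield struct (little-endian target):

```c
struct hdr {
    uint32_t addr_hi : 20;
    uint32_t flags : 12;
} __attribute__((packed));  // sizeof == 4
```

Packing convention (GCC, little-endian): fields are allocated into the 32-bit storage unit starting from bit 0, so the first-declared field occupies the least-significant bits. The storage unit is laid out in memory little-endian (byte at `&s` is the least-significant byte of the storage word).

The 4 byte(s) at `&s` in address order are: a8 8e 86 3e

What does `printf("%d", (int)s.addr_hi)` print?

429736

[0]=0xa8 [1]=0x8e [2]=0x86 [3]=0x3e (little-endian) → word 0x3e868ea8
addr_hi [0+:20] = (word>>0) & 0xfffff = 429736  ←
flags [20+:12] = (word>>20) & 0xfff = 1000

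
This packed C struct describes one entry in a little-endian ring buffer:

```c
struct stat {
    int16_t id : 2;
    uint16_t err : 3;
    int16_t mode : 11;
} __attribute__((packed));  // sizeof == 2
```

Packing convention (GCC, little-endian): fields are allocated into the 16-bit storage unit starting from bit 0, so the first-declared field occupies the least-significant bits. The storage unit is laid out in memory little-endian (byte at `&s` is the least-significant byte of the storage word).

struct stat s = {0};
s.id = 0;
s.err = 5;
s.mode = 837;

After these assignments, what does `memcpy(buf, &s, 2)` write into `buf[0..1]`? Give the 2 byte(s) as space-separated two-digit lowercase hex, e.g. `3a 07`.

b4 68

[0+:2] id=0 & 0x3 = 0x0; word=0x0000
[2+:3] err=5 & 0x7 = 0x5; word=0x0014
[5+:11] mode=837 & 0x7ff = 0x345; word=0x68b4
word = 0x68b4 → little-endian bytes:
  [0]=0xb4  [1]=0x68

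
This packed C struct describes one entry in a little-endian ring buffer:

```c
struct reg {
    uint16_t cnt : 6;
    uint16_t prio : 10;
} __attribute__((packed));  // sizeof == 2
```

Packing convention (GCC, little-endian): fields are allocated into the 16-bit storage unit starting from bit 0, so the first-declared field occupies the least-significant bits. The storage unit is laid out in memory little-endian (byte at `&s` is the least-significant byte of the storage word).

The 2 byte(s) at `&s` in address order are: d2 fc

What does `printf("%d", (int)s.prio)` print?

[0]=0xd2 [1]=0xfc (little-endian) → word 0xfcd2
cnt [0+:6] = (word>>0) & 0x3f = 18
prio [6+:10] = (word>>6) & 0x3ff = 1011  ←

1011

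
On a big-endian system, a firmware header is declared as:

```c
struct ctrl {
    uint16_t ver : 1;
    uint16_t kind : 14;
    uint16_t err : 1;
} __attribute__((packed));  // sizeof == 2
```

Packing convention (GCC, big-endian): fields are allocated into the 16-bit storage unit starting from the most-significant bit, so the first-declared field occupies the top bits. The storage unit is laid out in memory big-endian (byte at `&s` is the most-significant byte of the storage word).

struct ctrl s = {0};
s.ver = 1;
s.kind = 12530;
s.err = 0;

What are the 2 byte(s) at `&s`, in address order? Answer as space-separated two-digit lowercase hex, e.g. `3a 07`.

e1 e4

[15+:1] ver=1 & 0x1 = 0x1; word=0x8000
[1+:14] kind=12530 & 0x3fff = 0x30f2; word=0xe1e4
[0+:1] err=0 & 0x1 = 0x0; word=0xe1e4
word = 0xe1e4 → big-endian bytes:
  [0]=0xe1  [1]=0xe4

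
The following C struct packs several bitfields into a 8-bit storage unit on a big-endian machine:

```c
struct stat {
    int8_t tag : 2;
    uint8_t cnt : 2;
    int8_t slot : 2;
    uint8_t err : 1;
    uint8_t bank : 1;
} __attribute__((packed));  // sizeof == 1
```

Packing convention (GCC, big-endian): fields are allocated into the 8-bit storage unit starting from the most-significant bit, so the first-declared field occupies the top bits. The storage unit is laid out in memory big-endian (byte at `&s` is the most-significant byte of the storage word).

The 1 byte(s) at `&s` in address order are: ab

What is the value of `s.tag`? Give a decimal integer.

-2

[0]=0xab (big-endian) → word 0xab
tag [6+:2] = (word>>6) & 0x3 = 2  ←
cnt [4+:2] = (word>>4) & 0x3 = 2
slot [2+:2] = (word>>2) & 0x3 = 2
err [1+:1] = (word>>1) & 0x1 = 1
bank [0+:1] = (word>>0) & 0x1 = 1
tag signed 2b, MSB=1: 2 - 4 = -2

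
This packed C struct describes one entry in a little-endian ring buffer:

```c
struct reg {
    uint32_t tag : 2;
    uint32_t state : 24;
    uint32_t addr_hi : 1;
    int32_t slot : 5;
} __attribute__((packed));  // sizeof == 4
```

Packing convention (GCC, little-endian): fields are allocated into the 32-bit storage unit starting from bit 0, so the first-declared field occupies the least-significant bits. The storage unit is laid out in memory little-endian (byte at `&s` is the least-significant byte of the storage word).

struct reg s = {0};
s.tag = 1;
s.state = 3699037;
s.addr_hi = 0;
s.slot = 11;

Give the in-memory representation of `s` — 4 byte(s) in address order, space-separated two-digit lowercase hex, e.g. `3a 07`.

[0+:2] tag=1 & 0x3 = 0x1; word=0x00000001
[2+:24] state=3699037 & 0xffffff = 0x38715d; word=0x00e1c575
[26+:1] addr_hi=0 & 0x1 = 0x0; word=0x00e1c575
[27+:5] slot=11 & 0x1f = 0xb; word=0x58e1c575
word = 0x58e1c575 → little-endian bytes:
  [0]=0x75  [1]=0xc5  [2]=0xe1  [3]=0x58

75 c5 e1 58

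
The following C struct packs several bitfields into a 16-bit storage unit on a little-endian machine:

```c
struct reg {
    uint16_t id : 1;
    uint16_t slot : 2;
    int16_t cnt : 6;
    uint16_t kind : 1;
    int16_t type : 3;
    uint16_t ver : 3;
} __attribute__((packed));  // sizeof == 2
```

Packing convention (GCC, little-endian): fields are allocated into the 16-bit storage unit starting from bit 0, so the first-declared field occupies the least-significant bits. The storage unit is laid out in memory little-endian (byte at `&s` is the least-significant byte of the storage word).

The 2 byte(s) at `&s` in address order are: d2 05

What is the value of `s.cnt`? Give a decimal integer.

-6

[0]=0xd2 [1]=0x05 (little-endian) → word 0x05d2
id [0+:1] = (word>>0) & 0x1 = 0
slot [1+:2] = (word>>1) & 0x3 = 1
cnt [3+:6] = (word>>3) & 0x3f = 58  ←
kind [9+:1] = (word>>9) & 0x1 = 0
type [10+:3] = (word>>10) & 0x7 = 1
ver [13+:3] = (word>>13) & 0x7 = 0
cnt signed 6b, MSB=1: 58 - 64 = -6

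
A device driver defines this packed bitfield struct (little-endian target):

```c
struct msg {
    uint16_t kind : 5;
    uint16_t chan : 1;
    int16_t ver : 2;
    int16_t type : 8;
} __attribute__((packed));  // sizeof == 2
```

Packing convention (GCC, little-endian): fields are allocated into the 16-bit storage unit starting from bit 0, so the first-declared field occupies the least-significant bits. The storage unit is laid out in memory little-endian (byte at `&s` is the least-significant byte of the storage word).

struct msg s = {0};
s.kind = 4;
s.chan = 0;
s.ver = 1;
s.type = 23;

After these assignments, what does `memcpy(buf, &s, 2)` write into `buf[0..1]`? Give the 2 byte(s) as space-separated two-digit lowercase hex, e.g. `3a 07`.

44 17

[0+:5] kind=4 & 0x1f = 0x4; word=0x0004
[5+:1] chan=0 & 0x1 = 0x0; word=0x0004
[6+:2] ver=1 & 0x3 = 0x1; word=0x0044
[8+:8] type=23 & 0xff = 0x17; word=0x1744
word = 0x1744 → little-endian bytes:
  [0]=0x44  [1]=0x17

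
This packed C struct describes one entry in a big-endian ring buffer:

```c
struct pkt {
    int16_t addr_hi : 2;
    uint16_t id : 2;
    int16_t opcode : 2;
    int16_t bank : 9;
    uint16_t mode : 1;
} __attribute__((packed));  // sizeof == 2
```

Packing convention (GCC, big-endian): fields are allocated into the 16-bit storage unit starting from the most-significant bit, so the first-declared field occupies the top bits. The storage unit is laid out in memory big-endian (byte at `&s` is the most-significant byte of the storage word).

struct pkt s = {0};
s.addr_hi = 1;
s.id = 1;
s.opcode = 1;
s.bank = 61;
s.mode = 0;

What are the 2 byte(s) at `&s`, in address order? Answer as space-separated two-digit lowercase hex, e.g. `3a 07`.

54 7a

addr_hi:2 = 1 → 0x1 << 14 → word 0x4000
id:2 = 1 → 0x1 << 12 → word 0x5000
opcode:2 = 1 → 0x1 << 10 → word 0x5400
bank:9 = 61 → 0x3d << 1 → word 0x547a
mode:1 = 0 → 0x0 << 0 → word 0x547a
word = 0x547a → big-endian bytes:
  [0]=0x54  [1]=0x7a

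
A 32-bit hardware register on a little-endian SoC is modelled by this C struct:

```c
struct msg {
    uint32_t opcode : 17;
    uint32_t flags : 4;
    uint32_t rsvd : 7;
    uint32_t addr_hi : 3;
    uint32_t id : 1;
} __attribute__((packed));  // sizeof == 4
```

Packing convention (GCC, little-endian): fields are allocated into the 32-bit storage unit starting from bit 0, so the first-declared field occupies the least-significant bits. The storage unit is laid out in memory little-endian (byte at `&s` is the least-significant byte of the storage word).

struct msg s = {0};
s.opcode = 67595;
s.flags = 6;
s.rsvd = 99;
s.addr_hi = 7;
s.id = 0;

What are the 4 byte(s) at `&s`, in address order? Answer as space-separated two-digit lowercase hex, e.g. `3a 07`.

0b 08 6d 7c

[0+:17] opcode=67595 & 0x1ffff = 0x1080b; word=0x0001080b
[17+:4] flags=6 & 0xf = 0x6; word=0x000d080b
[21+:7] rsvd=99 & 0x7f = 0x63; word=0x0c6d080b
[28+:3] addr_hi=7 & 0x7 = 0x7; word=0x7c6d080b
[31+:1] id=0 & 0x1 = 0x0; word=0x7c6d080b
word = 0x7c6d080b → little-endian bytes:
  [0]=0x0b  [1]=0x08  [2]=0x6d  [3]=0x7c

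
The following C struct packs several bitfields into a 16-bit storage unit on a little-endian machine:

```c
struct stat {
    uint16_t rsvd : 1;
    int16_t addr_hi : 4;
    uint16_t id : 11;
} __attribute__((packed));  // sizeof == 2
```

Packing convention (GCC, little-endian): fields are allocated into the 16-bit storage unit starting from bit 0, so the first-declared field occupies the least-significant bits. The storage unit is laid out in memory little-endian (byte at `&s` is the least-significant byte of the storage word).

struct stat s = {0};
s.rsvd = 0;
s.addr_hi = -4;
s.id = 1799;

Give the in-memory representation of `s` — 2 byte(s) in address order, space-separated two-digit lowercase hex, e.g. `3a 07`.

f8 e0

[0+:1] rsvd=0 & 0x1 = 0x0; word=0x0000
[1+:4] addr_hi=-4 & 0xf = 0xc; word=0x0018
[5+:11] id=1799 & 0x7ff = 0x707; word=0xe0f8
word = 0xe0f8 → little-endian bytes:
  [0]=0xf8  [1]=0xe0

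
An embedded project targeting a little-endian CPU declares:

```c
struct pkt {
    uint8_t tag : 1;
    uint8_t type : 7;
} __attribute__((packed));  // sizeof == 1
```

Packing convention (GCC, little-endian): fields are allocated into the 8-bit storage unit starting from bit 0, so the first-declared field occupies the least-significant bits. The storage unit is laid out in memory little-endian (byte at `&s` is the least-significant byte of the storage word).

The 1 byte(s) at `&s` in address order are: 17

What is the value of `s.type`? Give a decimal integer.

11

[0]=0x17 (little-endian) → word 0x17
tag:1 @ bit 0 → (0x17>>0)&0x1 = 0x1
type:7 @ bit 1 → (0x17>>1)&0x7f = 0xb  ←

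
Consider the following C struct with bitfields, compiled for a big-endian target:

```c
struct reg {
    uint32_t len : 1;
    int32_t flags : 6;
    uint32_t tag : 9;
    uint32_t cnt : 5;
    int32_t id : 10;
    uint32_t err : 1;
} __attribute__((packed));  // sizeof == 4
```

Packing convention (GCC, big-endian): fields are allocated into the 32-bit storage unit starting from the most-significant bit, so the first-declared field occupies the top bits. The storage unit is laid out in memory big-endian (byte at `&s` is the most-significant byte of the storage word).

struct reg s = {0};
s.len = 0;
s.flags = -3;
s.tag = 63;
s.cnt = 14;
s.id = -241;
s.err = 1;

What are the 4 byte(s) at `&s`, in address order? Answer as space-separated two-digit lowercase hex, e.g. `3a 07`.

7a 3f 76 1f

len (1b) val=0 bits=0x0 at bit 31: 0x00000000
flags (6b) val=-3 bits=0x3d at bit 25: 0x7a000000
tag (9b) val=63 bits=0x3f at bit 16: 0x7a3f0000
cnt (5b) val=14 bits=0xe at bit 11: 0x7a3f7000
id (10b) val=-241 bits=0x30f at bit 1: 0x7a3f761e
err (1b) val=1 bits=0x1 at bit 0: 0x7a3f761f
word = 0x7a3f761f → big-endian bytes:
  [0]=0x7a  [1]=0x3f  [2]=0x76  [3]=0x1f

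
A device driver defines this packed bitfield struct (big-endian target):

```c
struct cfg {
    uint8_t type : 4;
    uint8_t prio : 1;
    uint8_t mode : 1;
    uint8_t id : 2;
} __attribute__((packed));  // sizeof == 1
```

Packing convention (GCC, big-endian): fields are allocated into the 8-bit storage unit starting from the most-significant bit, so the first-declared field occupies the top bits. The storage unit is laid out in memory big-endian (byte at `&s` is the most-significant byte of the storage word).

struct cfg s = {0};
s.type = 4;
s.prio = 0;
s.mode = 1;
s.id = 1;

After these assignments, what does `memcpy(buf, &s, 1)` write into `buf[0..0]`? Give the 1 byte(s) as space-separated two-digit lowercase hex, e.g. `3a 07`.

45

[4+:4] type=4 & 0xf = 0x4; word=0x40
[3+:1] prio=0 & 0x1 = 0x0; word=0x40
[2+:1] mode=1 & 0x1 = 0x1; word=0x44
[0+:2] id=1 & 0x3 = 0x1; word=0x45
word = 0x45 → big-endian bytes:
  [0]=0x45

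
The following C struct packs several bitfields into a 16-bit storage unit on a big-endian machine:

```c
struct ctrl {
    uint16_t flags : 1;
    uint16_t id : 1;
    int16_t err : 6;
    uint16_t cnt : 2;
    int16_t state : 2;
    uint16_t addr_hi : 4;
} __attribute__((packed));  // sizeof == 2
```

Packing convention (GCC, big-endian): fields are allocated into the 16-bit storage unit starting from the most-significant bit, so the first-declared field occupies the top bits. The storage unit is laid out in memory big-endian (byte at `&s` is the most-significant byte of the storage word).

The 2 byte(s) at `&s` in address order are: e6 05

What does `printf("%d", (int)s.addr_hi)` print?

5

[0]=0xe6 [1]=0x05 (big-endian) → word 0xe605
flags:1 @ bit 15 → (0xe605>>15)&0x1 = 0x1
id:1 @ bit 14 → (0xe605>>14)&0x1 = 0x1
err:6 @ bit 8 → (0xe605>>8)&0x3f = 0x26
cnt:2 @ bit 6 → (0xe605>>6)&0x3 = 0x0
state:2 @ bit 4 → (0xe605>>4)&0x3 = 0x0
addr_hi:4 @ bit 0 → (0xe605>>0)&0xf = 0x5  ←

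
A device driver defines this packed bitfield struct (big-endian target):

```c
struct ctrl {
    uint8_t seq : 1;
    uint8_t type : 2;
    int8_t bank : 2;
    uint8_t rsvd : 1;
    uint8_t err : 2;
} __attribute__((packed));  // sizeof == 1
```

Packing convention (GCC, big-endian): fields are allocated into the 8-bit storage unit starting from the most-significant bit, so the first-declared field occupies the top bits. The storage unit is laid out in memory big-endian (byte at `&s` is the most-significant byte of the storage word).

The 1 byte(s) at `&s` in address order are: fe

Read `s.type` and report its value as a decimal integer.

3

[0]=0xfe (big-endian) → word 0xfe
seq:1 @ bit 7 → (0xfe>>7)&0x1 = 0x1
type:2 @ bit 5 → (0xfe>>5)&0x3 = 0x3  ←
bank:2 @ bit 3 → (0xfe>>3)&0x3 = 0x3
rsvd:1 @ bit 2 → (0xfe>>2)&0x1 = 0x1
err:2 @ bit 0 → (0xfe>>0)&0x3 = 0x2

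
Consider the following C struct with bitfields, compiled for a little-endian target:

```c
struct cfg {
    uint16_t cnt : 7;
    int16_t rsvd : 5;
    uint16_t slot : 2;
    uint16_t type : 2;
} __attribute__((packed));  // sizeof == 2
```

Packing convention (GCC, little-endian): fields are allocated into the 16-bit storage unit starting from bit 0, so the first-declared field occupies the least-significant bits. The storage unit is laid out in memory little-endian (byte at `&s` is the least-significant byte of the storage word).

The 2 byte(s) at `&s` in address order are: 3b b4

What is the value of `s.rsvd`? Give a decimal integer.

[0]=0x3b [1]=0xb4 (little-endian) → word 0xb43b
cnt [0+:7] = (word>>0) & 0x7f = 59
rsvd [7+:5] = (word>>7) & 0x1f = 8  ←
slot [12+:2] = (word>>12) & 0x3 = 3
type [14+:2] = (word>>14) & 0x3 = 2
rsvd signed 5b, MSB=0: value = 8

8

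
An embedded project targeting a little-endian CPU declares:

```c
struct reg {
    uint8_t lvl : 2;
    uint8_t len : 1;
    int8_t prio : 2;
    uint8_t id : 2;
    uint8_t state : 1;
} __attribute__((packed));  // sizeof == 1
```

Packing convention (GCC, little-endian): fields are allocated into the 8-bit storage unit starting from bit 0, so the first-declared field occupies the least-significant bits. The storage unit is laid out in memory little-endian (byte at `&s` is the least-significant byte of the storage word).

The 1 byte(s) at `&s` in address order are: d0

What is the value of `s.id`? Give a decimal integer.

2

[0]=0xd0 (little-endian) → word 0xd0
lvl:2 @ bit 0 → (0xd0>>0)&0x3 = 0x0
len:1 @ bit 2 → (0xd0>>2)&0x1 = 0x0
prio:2 @ bit 3 → (0xd0>>3)&0x3 = 0x2
id:2 @ bit 5 → (0xd0>>5)&0x3 = 0x2  ←
state:1 @ bit 7 → (0xd0>>7)&0x1 = 0x1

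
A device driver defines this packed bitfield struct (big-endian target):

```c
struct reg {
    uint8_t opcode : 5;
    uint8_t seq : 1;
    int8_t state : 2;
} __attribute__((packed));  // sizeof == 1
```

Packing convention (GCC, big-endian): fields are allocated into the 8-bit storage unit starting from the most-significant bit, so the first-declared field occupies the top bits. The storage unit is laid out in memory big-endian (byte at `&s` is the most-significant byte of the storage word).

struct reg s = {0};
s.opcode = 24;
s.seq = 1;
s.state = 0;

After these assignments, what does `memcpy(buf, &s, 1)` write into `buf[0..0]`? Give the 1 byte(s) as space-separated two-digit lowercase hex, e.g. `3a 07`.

c4

opcode:5 = 24 → 0x18 << 3 → word 0xc0
seq:1 = 1 → 0x1 << 2 → word 0xc4
state:2 = 0 → 0x0 << 0 → word 0xc4
word = 0xc4 → big-endian bytes:
  [0]=0xc4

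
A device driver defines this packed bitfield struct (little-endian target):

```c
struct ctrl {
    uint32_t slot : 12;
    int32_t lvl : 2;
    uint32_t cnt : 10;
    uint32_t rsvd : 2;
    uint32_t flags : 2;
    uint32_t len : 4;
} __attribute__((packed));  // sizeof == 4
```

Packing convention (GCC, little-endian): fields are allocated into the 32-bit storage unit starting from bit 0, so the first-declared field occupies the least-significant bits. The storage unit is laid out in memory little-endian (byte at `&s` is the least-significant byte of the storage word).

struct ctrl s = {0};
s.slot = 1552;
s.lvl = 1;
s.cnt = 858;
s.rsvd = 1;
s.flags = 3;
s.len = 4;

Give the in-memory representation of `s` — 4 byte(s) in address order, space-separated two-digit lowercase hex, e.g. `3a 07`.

10 96 d6 4d

slot:12 = 1552 → 0x610 << 0 → word 0x00000610
lvl:2 = 1 → 0x1 << 12 → word 0x00001610
cnt:10 = 858 → 0x35a << 14 → word 0x00d69610
rsvd:2 = 1 → 0x1 << 24 → word 0x01d69610
flags:2 = 3 → 0x3 << 26 → word 0x0dd69610
len:4 = 4 → 0x4 << 28 → word 0x4dd69610
word = 0x4dd69610 → little-endian bytes:
  [0]=0x10  [1]=0x96  [2]=0xd6  [3]=0x4d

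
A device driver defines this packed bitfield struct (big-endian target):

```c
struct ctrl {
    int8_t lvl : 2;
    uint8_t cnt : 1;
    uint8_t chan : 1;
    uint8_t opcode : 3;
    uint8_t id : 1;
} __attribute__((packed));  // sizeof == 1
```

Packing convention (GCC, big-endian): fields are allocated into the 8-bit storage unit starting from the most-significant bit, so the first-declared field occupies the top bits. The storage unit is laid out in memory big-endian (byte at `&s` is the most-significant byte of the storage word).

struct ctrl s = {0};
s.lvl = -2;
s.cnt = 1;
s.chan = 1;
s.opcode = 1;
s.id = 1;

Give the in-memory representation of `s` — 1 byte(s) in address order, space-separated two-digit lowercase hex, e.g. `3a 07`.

lvl:2 = -2 → 0x2 << 6 → word 0x80
cnt:1 = 1 → 0x1 << 5 → word 0xa0
chan:1 = 1 → 0x1 << 4 → word 0xb0
opcode:3 = 1 → 0x1 << 1 → word 0xb2
id:1 = 1 → 0x1 << 0 → word 0xb3
word = 0xb3 → big-endian bytes:
  [0]=0xb3

b3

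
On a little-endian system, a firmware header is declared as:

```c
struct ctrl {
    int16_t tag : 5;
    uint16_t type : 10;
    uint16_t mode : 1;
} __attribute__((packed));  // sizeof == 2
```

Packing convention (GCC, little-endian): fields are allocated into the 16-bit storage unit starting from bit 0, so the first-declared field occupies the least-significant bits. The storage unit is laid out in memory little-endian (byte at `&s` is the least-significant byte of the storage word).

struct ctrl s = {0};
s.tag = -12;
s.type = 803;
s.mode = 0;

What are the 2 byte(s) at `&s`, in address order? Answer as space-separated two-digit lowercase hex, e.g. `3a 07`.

74 64

[0+:5] tag=-12 & 0x1f = 0x14; word=0x0014
[5+:10] type=803 & 0x3ff = 0x323; word=0x6474
[15+:1] mode=0 & 0x1 = 0x0; word=0x6474
word = 0x6474 → little-endian bytes:
  [0]=0x74  [1]=0x64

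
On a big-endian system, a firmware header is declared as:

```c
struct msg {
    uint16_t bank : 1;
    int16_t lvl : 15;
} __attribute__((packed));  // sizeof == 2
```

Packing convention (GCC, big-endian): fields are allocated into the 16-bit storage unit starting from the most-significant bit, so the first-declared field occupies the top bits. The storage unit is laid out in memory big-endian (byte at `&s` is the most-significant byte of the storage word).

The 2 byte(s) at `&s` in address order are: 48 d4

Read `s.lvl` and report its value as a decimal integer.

[0]=0x48 [1]=0xd4 (big-endian) → word 0x48d4
bank:1 @ bit 15 → (0x48d4>>15)&0x1 = 0x0
lvl:15 @ bit 0 → (0x48d4>>0)&0x7fff = 0x48d4  ←
lvl signed 15b, MSB=1: 18644 - 32768 = -14124

-14124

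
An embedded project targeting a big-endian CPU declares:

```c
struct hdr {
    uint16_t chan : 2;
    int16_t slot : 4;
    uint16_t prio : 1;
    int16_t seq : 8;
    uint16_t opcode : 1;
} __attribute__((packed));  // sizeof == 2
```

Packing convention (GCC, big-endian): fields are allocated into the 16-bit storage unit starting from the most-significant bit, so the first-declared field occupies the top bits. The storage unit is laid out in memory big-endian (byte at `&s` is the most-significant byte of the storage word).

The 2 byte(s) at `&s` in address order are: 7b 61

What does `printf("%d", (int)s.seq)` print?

-80

[0]=0x7b [1]=0x61 (big-endian) → word 0x7b61
chan [14+:2] = (word>>14) & 0x3 = 1
slot [10+:4] = (word>>10) & 0xf = 14
prio [9+:1] = (word>>9) & 0x1 = 1
seq [1+:8] = (word>>1) & 0xff = 176  ←
opcode [0+:1] = (word>>0) & 0x1 = 1
seq signed 8b, MSB=1: 176 - 256 = -80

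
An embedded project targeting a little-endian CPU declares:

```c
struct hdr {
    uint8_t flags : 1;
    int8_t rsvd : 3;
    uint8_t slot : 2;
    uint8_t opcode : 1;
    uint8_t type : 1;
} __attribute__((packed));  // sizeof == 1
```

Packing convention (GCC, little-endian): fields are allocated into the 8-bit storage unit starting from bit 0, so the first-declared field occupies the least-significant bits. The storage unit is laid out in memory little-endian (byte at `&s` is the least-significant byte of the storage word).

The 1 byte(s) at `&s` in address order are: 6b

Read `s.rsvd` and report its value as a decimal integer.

[0]=0x6b (little-endian) → word 0x6b
flags:1 @ bit 0 → (0x6b>>0)&0x1 = 0x1
rsvd:3 @ bit 1 → (0x6b>>1)&0x7 = 0x5  ←
slot:2 @ bit 4 → (0x6b>>4)&0x3 = 0x2
opcode:1 @ bit 6 → (0x6b>>6)&0x1 = 0x1
type:1 @ bit 7 → (0x6b>>7)&0x1 = 0x0
rsvd signed 3b, MSB=1: 5 - 8 = -3

-3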